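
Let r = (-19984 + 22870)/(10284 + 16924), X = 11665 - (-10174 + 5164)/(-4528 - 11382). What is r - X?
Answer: -252467728643/21643964 ≈ -11665.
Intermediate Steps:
X = 18558514/1591 (X = 11665 - (-5010)/(-15910) = 11665 - (-5010)*(-1)/15910 = 11665 - 1*501/1591 = 11665 - 501/1591 = 18558514/1591 ≈ 11665.)
r = 1443/13604 (r = 2886/27208 = 2886*(1/27208) = 1443/13604 ≈ 0.10607)
r - X = 1443/13604 - 1*18558514/1591 = 1443/13604 - 18558514/1591 = -252467728643/21643964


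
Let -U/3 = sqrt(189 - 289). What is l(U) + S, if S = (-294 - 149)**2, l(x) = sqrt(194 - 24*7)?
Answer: 196249 + sqrt(26) ≈ 1.9625e+5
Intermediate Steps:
U = -30*I (U = -3*sqrt(189 - 289) = -30*I ≈ -30.0*I)
l(x) = sqrt(26) (l(x) = sqrt(194 - 168) = sqrt(26))
S = 196249 (S = (-443)**2 = 196249)
l(U) + S = sqrt(26) + 196249 = 196249 + sqrt(26)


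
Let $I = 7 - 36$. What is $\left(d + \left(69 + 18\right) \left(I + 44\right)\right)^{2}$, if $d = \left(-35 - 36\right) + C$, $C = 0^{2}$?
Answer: $1522756$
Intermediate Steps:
$C = 0$
$I = -29$
$d = -71$ ($d = \left(-35 - 36\right) + 0 = -71 + 0 = -71$)
$\left(d + \left(69 + 18\right) \left(I + 44\right)\right)^{2} = \left(-71 + \left(69 + 18\right) \left(-29 + 44\right)\right)^{2} = \left(-71 + 87 \cdot 15\right)^{2} = \left(-71 + 1305\right)^{2} = 1234^{2} = 1522756$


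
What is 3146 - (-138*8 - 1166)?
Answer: 5416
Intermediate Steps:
3146 - (-138*8 - 1166) = 3146 - (-23*48 - 1166) = 3146 - (-1104 - 1166) = 3146 - 1*(-2270) = 3146 + 2270 = 5416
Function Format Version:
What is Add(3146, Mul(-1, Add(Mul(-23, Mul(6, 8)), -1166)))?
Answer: 5416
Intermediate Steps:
Add(3146, Mul(-1, Add(Mul(-23, Mul(6, 8)), -1166))) = Add(3146, Mul(-1, Add(Mul(-23, 48), -1166))) = Add(3146, Mul(-1, Add(-1104, -1166))) = Add(3146, Mul(-1, -2270)) = Add(3146, 2270) = 5416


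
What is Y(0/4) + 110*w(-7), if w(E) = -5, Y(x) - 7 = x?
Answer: -543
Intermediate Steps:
Y(x) = 7 + x
Y(0/4) + 110*w(-7) = (7 + 0/4) + 110*(-5) = (7 + 0*(¼)) - 550 = (7 + 0) - 550 = 7 - 550 = -543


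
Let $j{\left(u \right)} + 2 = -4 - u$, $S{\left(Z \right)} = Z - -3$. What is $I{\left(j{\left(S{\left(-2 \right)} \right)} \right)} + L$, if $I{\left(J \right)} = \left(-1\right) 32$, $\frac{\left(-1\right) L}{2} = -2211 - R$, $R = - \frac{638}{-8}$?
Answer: $\frac{9099}{2} \approx 4549.5$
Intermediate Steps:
$R = \frac{319}{4}$ ($R = \left(-638\right) \left(- \frac{1}{8}\right) = \frac{319}{4} \approx 79.75$)
$S{\left(Z \right)} = 3 + Z$ ($S{\left(Z \right)} = Z + 3 = 3 + Z$)
$j{\left(u \right)} = -6 - u$ ($j{\left(u \right)} = -2 - \left(4 + u\right) = -6 - u$)
$L = \frac{9163}{2}$ ($L = - 2 \left(-2211 - \frac{319}{4}\right) = \left(-2\right) \left(- \frac{9163}{4}\right) = \frac{9163}{2} \approx 4581.5$)
$I{\left(J \right)} = -32$
$I{\left(j{\left(S{\left(-2 \right)} \right)} \right)} + L = -32 + \frac{9163}{2} = \frac{9099}{2}$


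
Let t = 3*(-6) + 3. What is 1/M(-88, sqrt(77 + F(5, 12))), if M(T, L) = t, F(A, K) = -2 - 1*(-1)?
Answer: -1/15 ≈ -0.066667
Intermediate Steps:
F(A, K) = -1 (F(A, K) = -2 + 1 = -1)
t = -15 (t = -18 + 3 = -15)
M(T, L) = -15
1/M(-88, sqrt(77 + F(5, 12))) = 1/(-15) = -1/15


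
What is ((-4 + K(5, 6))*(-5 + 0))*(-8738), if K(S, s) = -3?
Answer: -305830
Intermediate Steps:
((-4 + K(5, 6))*(-5 + 0))*(-8738) = ((-4 - 3)*(-5 + 0))*(-8738) = -7*(-5)*(-8738) = 35*(-8738) = -305830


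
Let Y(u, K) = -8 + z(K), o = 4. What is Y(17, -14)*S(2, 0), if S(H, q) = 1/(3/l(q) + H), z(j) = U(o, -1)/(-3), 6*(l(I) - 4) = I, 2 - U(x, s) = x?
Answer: -8/3 ≈ -2.6667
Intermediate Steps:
U(x, s) = 2 - x
l(I) = 4 + I/6
z(j) = ⅔ (z(j) = (2 - 1*4)/(-3) = (2 - 4)*(-⅓) = -2*(-⅓) = ⅔)
Y(u, K) = -22/3 (Y(u, K) = -8 + ⅔ = -22/3)
S(H, q) = 1/(H + 3/(4 + q/6)) (S(H, q) = 1/(3/(4 + q/6) + H) = 1/(H + 3/(4 + q/6)))
Y(17, -14)*S(2, 0) = -22*(24 + 0)/(3*(18 + 2*(24 + 0))) = -22*24/(3*(18 + 2*24)) = -22*24/(3*(18 + 48)) = -22*24/(3*66) = -24/9 = -22/3*4/11 = -8/3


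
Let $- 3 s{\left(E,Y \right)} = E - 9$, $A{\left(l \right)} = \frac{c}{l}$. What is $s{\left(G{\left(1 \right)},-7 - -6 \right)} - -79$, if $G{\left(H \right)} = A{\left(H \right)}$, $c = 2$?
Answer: $\frac{244}{3} \approx 81.333$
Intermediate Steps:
$A{\left(l \right)} = \frac{2}{l}$
$G{\left(H \right)} = \frac{2}{H}$
$s{\left(E,Y \right)} = 3 - \frac{E}{3}$ ($s{\left(E,Y \right)} = - \frac{E - 9}{3} = - \frac{-9 + E}{3} = 3 - \frac{E}{3}$)
$s{\left(G{\left(1 \right)},-7 - -6 \right)} - -79 = \left(3 - \frac{2 \cdot 1^{-1}}{3}\right) - -79 = \left(3 - \frac{2 \cdot 1}{3}\right) + 79 = \left(3 - \frac{2}{3}\right) + 79 = \frac{7}{3} + 79 = \frac{244}{3}$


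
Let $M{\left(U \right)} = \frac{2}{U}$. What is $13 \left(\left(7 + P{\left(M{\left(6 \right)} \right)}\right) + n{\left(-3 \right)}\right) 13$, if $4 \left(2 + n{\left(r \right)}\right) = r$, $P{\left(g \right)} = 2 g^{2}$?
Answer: $\frac{27209}{36} \approx 755.81$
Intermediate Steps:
$n{\left(r \right)} = -2 + \frac{r}{4}$
$13 \left(\left(7 + P{\left(M{\left(6 \right)} \right)}\right) + n{\left(-3 \right)}\right) 13 = 13 \left(\left(7 + 2 \left(\frac{2}{6}\right)^{2}\right) + \left(-2 + \frac{1}{4} \left(-3\right)\right)\right) 13 = 13 \left(\left(7 + 2 \left(2 \cdot \frac{1}{6}\right)^{2}\right) - \frac{11}{4}\right) 13 = 13 \left(\left(7 + \frac{2}{9}\right) - \frac{11}{4}\right) 13 = 13 \left(\frac{65}{9} - \frac{11}{4}\right) 13 = 13 \cdot \frac{161}{36} \cdot 13 = \frac{2093}{36} \cdot 13 = \frac{27209}{36}$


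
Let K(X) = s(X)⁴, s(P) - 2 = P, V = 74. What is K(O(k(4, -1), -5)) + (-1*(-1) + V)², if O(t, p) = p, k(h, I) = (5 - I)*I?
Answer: 5706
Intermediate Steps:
s(P) = 2 + P
k(h, I) = I*(5 - I)
K(X) = (2 + X)⁴
K(O(k(4, -1), -5)) + (-1*(-1) + V)² = (2 - 5)⁴ + (-1*(-1) + 74)² = (-3)⁴ + (1 + 74)² = 81 + 75² = 81 + 5625 = 5706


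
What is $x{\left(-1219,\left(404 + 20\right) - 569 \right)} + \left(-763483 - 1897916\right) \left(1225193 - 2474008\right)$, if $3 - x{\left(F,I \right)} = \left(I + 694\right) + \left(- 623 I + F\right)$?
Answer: $3323594902523$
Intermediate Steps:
$x{\left(F,I \right)} = -691 - F + 622 I$ ($x{\left(F,I \right)} = 3 - \left(\left(I + 694\right) + \left(- 623 I + F\right)\right) = 3 - \left(\left(694 + I\right) + \left(F - 623 I\right)\right) = 3 - \left(694 + F - 622 I\right) = -691 - F + 622 I$)
$x{\left(-1219,\left(404 + 20\right) - 569 \right)} + \left(-763483 - 1897916\right) \left(1225193 - 2474008\right) = \left(-691 - -1219 + 622 \left(\left(404 + 20\right) - 569\right)\right) + \left(-763483 - 1897916\right) \left(1225193 - 2474008\right) = \left(-691 + 1219 + 622 \left(424 - 569\right)\right) - -3323594992185 = \left(-691 + 1219 + 622 \left(-145\right)\right) + 3323594992185 = \left(-691 + 1219 - 90190\right) + 3323594992185 = -89662 + 3323594992185 = 3323594902523$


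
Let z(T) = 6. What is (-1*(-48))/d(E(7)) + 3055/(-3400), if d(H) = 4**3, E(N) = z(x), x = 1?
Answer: -101/680 ≈ -0.14853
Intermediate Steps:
E(N) = 6
d(H) = 64
(-1*(-48))/d(E(7)) + 3055/(-3400) = -1*(-48)/64 + 3055/(-3400) = 48*(1/64) + 3055*(-1/3400) = 3/4 - 611/680 = -101/680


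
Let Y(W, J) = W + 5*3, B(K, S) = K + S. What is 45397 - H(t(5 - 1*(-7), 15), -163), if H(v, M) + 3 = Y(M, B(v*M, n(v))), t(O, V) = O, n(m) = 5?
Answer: 45548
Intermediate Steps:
Y(W, J) = 15 + W (Y(W, J) = W + 15 = 15 + W)
H(v, M) = 12 + M (H(v, M) = -3 + (15 + M) = 12 + M)
45397 - H(t(5 - 1*(-7), 15), -163) = 45397 - (12 - 163) = 45397 - 1*(-151) = 45397 + 151 = 45548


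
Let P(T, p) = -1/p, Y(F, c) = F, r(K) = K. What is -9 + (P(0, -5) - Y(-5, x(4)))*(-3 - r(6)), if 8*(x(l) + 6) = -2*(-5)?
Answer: -279/5 ≈ -55.800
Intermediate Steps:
x(l) = -19/4 (x(l) = -6 + (-2*(-5))/8 = -6 + (1/8)*10 = -6 + 5/4 = -19/4)
-9 + (P(0, -5) - Y(-5, x(4)))*(-3 - r(6)) = -9 + (-1/(-5) - 1*(-5))*(-3 - 1*6) = -9 + (-1*(-1/5) + 5)*(-3 - 6) = -9 + (1/5 + 5)*(-9) = -9 + (26/5)*(-9) = -9 - 234/5 = -279/5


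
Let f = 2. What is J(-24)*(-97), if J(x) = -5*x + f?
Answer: -11834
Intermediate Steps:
J(x) = 2 - 5*x (J(x) = -5*x + 2 = 2 - 5*x)
J(-24)*(-97) = (2 - 5*(-24))*(-97) = (2 + 120)*(-97) = 122*(-97) = -11834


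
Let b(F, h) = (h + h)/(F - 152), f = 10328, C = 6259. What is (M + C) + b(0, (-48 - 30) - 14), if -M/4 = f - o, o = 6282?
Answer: -188552/19 ≈ -9923.8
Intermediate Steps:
b(F, h) = 2*h/(-152 + F) (b(F, h) = (2*h)/(-152 + F) = 2*h/(-152 + F))
M = -16184 (M = -4*(10328 - 1*6282) = -4*(10328 - 6282) = -4*4046 = -16184)
(M + C) + b(0, (-48 - 30) - 14) = (-16184 + 6259) + 2*((-48 - 30) - 14)/(-152 + 0) = -9925 + 2*(-78 - 14)/(-152) = -9925 + 2*(-92)*(-1/152) = -9925 + 23/19 = -188552/19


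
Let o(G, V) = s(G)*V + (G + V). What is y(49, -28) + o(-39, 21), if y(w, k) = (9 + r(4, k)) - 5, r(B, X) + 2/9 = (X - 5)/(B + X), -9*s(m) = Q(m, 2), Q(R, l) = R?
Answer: 5627/72 ≈ 78.153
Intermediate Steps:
s(m) = -m/9
r(B, X) = -2/9 + (-5 + X)/(B + X) (r(B, X) = -2/9 + (X - 5)/(B + X) = -2/9 + (-5 + X)/(B + X))
y(w, k) = 4 + (-53 + 7*k)/(9*(4 + k)) (y(w, k) = (9 + (-45 - 2*4 + 7*k)/(9*(4 + k))) - 5 = (9 + (-45 - 8 + 7*k)/(9*(4 + k))) - 5 = (9 + (-53 + 7*k)/(9*(4 + k))) - 5 = 4 + (-53 + 7*k)/(9*(4 + k)))
o(G, V) = G + V - G*V/9 (o(G, V) = (-G/9)*V + (G + V) = -G*V/9 + (G + V) = G + V - G*V/9)
y(49, -28) + o(-39, 21) = (91 + 43*(-28))/(9*(4 - 28)) + (-39 + 21 - ⅑*(-39)*21) = (⅑)*(91 - 1204)/(-24) + (-39 + 21 + 91) = (⅑)*(-1/24)*(-1113) + 73 = 371/72 + 73 = 5627/72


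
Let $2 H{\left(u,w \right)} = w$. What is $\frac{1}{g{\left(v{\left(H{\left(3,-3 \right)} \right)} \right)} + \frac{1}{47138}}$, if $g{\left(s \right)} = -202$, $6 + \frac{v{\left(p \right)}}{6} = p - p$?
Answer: $- \frac{47138}{9521875} \approx -0.0049505$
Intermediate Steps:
$H{\left(u,w \right)} = \frac{w}{2}$
$v{\left(p \right)} = -36$ ($v{\left(p \right)} = -36 + 6 \left(p - p\right) = -36 + 6 \cdot 0 = -36 + 0 = -36$)
$\frac{1}{g{\left(v{\left(H{\left(3,-3 \right)} \right)} \right)} + \frac{1}{47138}} = \frac{1}{-202 + \frac{1}{47138}} = \frac{1}{- \frac{9521875}{47138}} = - \frac{47138}{9521875}$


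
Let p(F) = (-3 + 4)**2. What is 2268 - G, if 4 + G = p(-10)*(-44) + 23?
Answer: 2293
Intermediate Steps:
p(F) = 1 (p(F) = 1**2 = 1)
G = -25 (G = -4 + (1*(-44) + 23) = -4 + (-44 + 23) = -4 - 21 = -25)
2268 - G = 2268 - 1*(-25) = 2268 + 25 = 2293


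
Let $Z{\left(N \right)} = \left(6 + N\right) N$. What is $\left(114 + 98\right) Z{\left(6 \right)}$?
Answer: $15264$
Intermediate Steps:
$Z{\left(N \right)} = N \left(6 + N\right)$
$\left(114 + 98\right) Z{\left(6 \right)} = \left(114 + 98\right) 6 \left(6 + 6\right) = 212 \cdot 6 \cdot 12 = 212 \cdot 72 = 15264$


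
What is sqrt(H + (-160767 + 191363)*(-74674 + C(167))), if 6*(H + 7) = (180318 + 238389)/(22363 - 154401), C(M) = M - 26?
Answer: I*sqrt(39756773417252264511)/132038 ≈ 47754.0*I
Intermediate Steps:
C(M) = -26 + M
H = -1988101/264076 (H = -7 + ((180318 + 238389)/(22363 - 154401))/6 = -7 + (418707/(-132038))/6 = -7 + (418707*(-1/132038))/6 = -7 + (1/6)*(-418707/132038) = -7 - 139569/264076 = -1988101/264076 ≈ -7.5285)
sqrt(H + (-160767 + 191363)*(-74674 + C(167))) = sqrt(-1988101/264076 + (-160767 + 191363)*(-74674 + (-26 + 167))) = sqrt(-1988101/264076 + 30596*(-74674 + 141)) = sqrt(-1988101/264076 + 30596*(-74533)) = sqrt(-1988101/264076 - 2280411668) = sqrt(-602201993626869/264076) = I*sqrt(39756773417252264511)/132038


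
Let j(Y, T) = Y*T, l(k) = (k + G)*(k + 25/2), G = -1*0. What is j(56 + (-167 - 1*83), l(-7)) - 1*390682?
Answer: -383213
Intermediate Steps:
G = 0
l(k) = k*(25/2 + k) (l(k) = (k + 0)*(k + 25/2) = k*(k + 25*(1/2)) = k*(k + 25/2) = k*(25/2 + k))
j(Y, T) = T*Y
j(56 + (-167 - 1*83), l(-7)) - 1*390682 = ((1/2)*(-7)*(25 + 2*(-7)))*(56 + (-167 - 1*83)) - 1*390682 = ((1/2)*(-7)*(25 - 14))*(56 + (-167 - 83)) - 390682 = ((1/2)*(-7)*11)*(56 - 250) - 390682 = -77/2*(-194) - 390682 = 7469 - 390682 = -383213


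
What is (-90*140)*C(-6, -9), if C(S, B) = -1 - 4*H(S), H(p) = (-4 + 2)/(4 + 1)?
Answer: -7560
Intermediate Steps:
H(p) = -⅖ (H(p) = -2/5 = -2*⅕ = -⅖)
C(S, B) = ⅗ (C(S, B) = -1 - 4*(-⅖) = -1 + 8/5 = ⅗)
(-90*140)*C(-6, -9) = -90*140*(⅗) = -12600*⅗ = -7560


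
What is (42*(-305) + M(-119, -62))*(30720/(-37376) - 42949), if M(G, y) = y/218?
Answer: 4377936895177/7957 ≈ 5.5020e+8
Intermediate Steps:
M(G, y) = y/218 (M(G, y) = y*(1/218) = y/218)
(42*(-305) + M(-119, -62))*(30720/(-37376) - 42949) = (42*(-305) + (1/218)*(-62))*(30720/(-37376) - 42949) = (-12810 - 31/109)*(30720*(-1/37376) - 42949) = -1396321*(-60/73 - 42949)/109 = -1396321/109*(-3135337/73) = 4377936895177/7957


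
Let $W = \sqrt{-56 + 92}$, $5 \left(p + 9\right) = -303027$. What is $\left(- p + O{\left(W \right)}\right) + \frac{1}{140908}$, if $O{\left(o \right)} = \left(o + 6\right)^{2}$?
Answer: $\frac{42806723141}{704540} \approx 60758.0$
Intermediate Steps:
$p = - \frac{303072}{5}$ ($p = -9 + \frac{1}{5} \left(-303027\right) = -9 - \frac{303027}{5} = - \frac{303072}{5} \approx -60614.0$)
$W = 6$ ($W = \sqrt{36} = 6$)
$O{\left(o \right)} = \left(6 + o\right)^{2}$
$\left(- p + O{\left(W \right)}\right) + \frac{1}{140908} = \left(\left(-1\right) \left(- \frac{303072}{5}\right) + \left(6 + 6\right)^{2}\right) + \frac{1}{140908} = \left(\frac{303072}{5} + 12^{2}\right) + \frac{1}{140908} = \left(\frac{303072}{5} + 144\right) + \frac{1}{140908} = \frac{303792}{5} + \frac{1}{140908} = \frac{42806723141}{704540}$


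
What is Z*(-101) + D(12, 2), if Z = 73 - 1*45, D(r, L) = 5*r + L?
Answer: -2766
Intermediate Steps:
D(r, L) = L + 5*r
Z = 28 (Z = 73 - 45 = 28)
Z*(-101) + D(12, 2) = 28*(-101) + (2 + 5*12) = -2828 + (2 + 60) = -2828 + 62 = -2766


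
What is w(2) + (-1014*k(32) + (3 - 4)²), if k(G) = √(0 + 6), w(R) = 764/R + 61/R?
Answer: 827/2 - 1014*√6 ≈ -2070.3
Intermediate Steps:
w(R) = 825/R
k(G) = √6
w(2) + (-1014*k(32) + (3 - 4)²) = 825/2 + (-1014*√6 + (3 - 4)²) = 825*(½) + (-1014*√6 + (-1)²) = 825/2 + (-1014*√6 + 1) = 825/2 + (1 - 1014*√6) = 827/2 - 1014*√6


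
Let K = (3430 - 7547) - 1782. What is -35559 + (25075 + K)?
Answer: -16383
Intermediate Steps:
K = -5899 (K = -4117 - 1782 = -5899)
-35559 + (25075 + K) = -35559 + (25075 - 5899) = -35559 + 19176 = -16383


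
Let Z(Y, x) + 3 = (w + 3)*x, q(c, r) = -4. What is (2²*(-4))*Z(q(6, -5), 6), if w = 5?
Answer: -720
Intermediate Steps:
Z(Y, x) = -3 + 8*x (Z(Y, x) = -3 + (5 + 3)*x = -3 + 8*x)
(2²*(-4))*Z(q(6, -5), 6) = (2²*(-4))*(-3 + 8*6) = (4*(-4))*(-3 + 48) = -16*45 = -720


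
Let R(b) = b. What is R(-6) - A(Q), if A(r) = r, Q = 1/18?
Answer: -109/18 ≈ -6.0556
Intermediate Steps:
Q = 1/18 ≈ 0.055556
R(-6) - A(Q) = -6 - 1*1/18 = -6 - 1/18 = -109/18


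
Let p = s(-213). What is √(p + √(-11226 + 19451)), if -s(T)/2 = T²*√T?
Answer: √(5*√329 - 90738*I*√213) ≈ 813.75 - 813.69*I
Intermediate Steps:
s(T) = -2*T^(5/2) (s(T) = -2*T²*√T = -2*T^(5/2))
p = -90738*I*√213 ≈ -1.3243e+6*I
√(p + √(-11226 + 19451)) = √(-90738*I*√213 + √(-11226 + 19451)) = √(-90738*I*√213 + √8225) = √(-90738*I*√213 + 5*√329) = √(5*√329 - 90738*I*√213)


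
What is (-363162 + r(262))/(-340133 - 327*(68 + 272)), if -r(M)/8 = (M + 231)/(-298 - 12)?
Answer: 56288138/69953515 ≈ 0.80465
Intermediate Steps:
r(M) = 924/155 + 4*M/155 (r(M) = -8*(M + 231)/(-298 - 12) = -8*(231 + M)/(-310) = -8*(231 + M)*(-1)/310 = -8*(-231/310 - M/310) = 924/155 + 4*M/155)
(-363162 + r(262))/(-340133 - 327*(68 + 272)) = (-363162 + (924/155 + (4/155)*262))/(-340133 - 327*(68 + 272)) = (-363162 + (924/155 + 1048/155))/(-340133 - 327*340) = (-363162 + 1972/155)/(-340133 - 111180) = -56288138/155/(-451313) = -56288138/155*(-1/451313) = 56288138/69953515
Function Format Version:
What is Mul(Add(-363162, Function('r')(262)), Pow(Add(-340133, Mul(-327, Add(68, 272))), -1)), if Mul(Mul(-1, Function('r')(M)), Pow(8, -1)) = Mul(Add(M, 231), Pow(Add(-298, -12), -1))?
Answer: Rational(56288138, 69953515) ≈ 0.80465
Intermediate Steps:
Function('r')(M) = Add(Rational(924, 155), Mul(Rational(4, 155), M)) (Function('r')(M) = Mul(-8, Mul(Add(M, 231), Pow(Add(-298, -12), -1))) = Mul(-8, Mul(Add(231, M), Pow(-310, -1))) = Mul(-8, Mul(Add(231, M), Rational(-1, 310))) = Mul(-8, Add(Rational(-231, 310), Mul(Rational(-1, 310), M))) = Add(Rational(924, 155), Mul(Rational(4, 155), M)))
Mul(Add(-363162, Function('r')(262)), Pow(Add(-340133, Mul(-327, Add(68, 272))), -1)) = Mul(Add(-363162, Add(Rational(924, 155), Mul(Rational(4, 155), 262))), Pow(Add(-340133, Mul(-327, Add(68, 272))), -1)) = Mul(Add(-363162, Add(Rational(924, 155), Rational(1048, 155))), Pow(Add(-340133, Mul(-327, 340)), -1)) = Mul(Add(-363162, Rational(1972, 155)), Pow(Add(-340133, -111180), -1)) = Mul(Rational(-56288138, 155), Pow(-451313, -1)) = Mul(Rational(-56288138, 155), Rational(-1, 451313)) = Rational(56288138, 69953515)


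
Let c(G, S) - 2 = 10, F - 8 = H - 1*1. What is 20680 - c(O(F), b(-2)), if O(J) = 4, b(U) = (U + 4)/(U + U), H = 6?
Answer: 20668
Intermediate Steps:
F = 13 (F = 8 + (6 - 1*1) = 8 + (6 - 1) = 8 + 5 = 13)
b(U) = (4 + U)/(2*U) (b(U) = (4 + U)/((2*U)) = (4 + U)*(1/(2*U)) = (4 + U)/(2*U))
c(G, S) = 12 (c(G, S) = 2 + 10 = 12)
20680 - c(O(F), b(-2)) = 20680 - 1*12 = 20680 - 12 = 20668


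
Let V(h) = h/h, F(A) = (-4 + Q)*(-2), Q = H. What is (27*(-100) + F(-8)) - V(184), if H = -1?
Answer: -2691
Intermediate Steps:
Q = -1
F(A) = 10 (F(A) = (-4 - 1)*(-2) = -5*(-2) = 10)
V(h) = 1
(27*(-100) + F(-8)) - V(184) = (27*(-100) + 10) - 1*1 = (-2700 + 10) - 1 = -2690 - 1 = -2691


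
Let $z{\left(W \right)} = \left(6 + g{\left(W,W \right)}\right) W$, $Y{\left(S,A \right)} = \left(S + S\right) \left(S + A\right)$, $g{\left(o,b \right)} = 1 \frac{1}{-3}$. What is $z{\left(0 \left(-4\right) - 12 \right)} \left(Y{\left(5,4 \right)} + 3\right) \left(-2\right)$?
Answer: $12648$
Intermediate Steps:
$g{\left(o,b \right)} = - \frac{1}{3}$ ($g{\left(o,b \right)} = 1 \left(- \frac{1}{3}\right) = - \frac{1}{3}$)
$Y{\left(S,A \right)} = 2 S \left(A + S\right)$
$z{\left(W \right)} = \frac{17 W}{3}$ ($z{\left(W \right)} = \left(6 - \frac{1}{3}\right) W = \frac{17 W}{3}$)
$z{\left(0 \left(-4\right) - 12 \right)} \left(Y{\left(5,4 \right)} + 3\right) \left(-2\right) = \frac{17 \left(0 \left(-4\right) - 12\right)}{3} \left(2 \cdot 5 \left(4 + 5\right) + 3\right) \left(-2\right) = \frac{17 \left(0 - 12\right)}{3} \left(2 \cdot 5 \cdot 9 + 3\right) \left(-2\right) = \frac{17}{3} \left(-12\right) \left(90 + 3\right) \left(-2\right) = - 68 \cdot 93 \left(-2\right) = \left(-68\right) \left(-186\right) = 12648$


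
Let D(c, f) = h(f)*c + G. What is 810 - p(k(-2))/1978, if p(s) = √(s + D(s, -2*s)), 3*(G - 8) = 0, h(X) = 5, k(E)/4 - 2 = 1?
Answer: 810 - 2*√5/989 ≈ 810.00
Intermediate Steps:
k(E) = 12 (k(E) = 8 + 4*1 = 8 + 4 = 12)
G = 8 (G = 8 + (⅓)*0 = 8 + 0 = 8)
D(c, f) = 8 + 5*c (D(c, f) = 5*c + 8 = 8 + 5*c)
p(s) = √(8 + 6*s) (p(s) = √(s + (8 + 5*s)) = √(8 + 6*s))
810 - p(k(-2))/1978 = 810 - √(8 + 6*12)/1978 = 810 - √(8 + 72)/1978 = 810 - √80/1978 = 810 - 4*√5/1978 = 810 - 2*√5/989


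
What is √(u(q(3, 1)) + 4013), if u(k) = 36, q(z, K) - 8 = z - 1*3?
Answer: √4049 ≈ 63.632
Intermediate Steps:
q(z, K) = 5 + z (q(z, K) = 8 + (z - 1*3) = 8 + (z - 3) = 8 + (-3 + z) = 5 + z)
√(u(q(3, 1)) + 4013) = √(36 + 4013) = √4049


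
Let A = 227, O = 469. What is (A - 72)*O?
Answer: 72695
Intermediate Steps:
(A - 72)*O = (227 - 72)*469 = 155*469 = 72695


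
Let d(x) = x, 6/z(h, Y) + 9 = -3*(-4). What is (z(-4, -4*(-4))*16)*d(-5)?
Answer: -160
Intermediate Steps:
z(h, Y) = 2 (z(h, Y) = 6/(-9 - 3*(-4)) = 6/(-9 + 12) = 6/3 = 6*(⅓) = 2)
(z(-4, -4*(-4))*16)*d(-5) = (2*16)*(-5) = 32*(-5) = -160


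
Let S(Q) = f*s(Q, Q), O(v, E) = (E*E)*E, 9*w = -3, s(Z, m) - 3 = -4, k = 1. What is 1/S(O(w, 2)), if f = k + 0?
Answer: -1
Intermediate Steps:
s(Z, m) = -1 (s(Z, m) = 3 - 4 = -1)
w = -⅓ (w = (⅑)*(-3) = -⅓ ≈ -0.33333)
O(v, E) = E³ (O(v, E) = E²*E = E³)
f = 1 (f = 1 + 0 = 1)
S(Q) = -1 (S(Q) = 1*(-1) = -1)
1/S(O(w, 2)) = 1/(-1) = -1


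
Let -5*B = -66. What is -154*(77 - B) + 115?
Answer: -48551/5 ≈ -9710.2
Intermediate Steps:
B = 66/5 (B = -⅕*(-66) = 66/5 ≈ 13.200)
-154*(77 - B) + 115 = -154*(77 - 1*66/5) + 115 = -154*(77 - 66/5) + 115 = -154*319/5 + 115 = -49126/5 + 115 = -48551/5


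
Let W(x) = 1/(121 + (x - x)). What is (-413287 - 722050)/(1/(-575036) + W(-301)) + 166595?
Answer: -7172749030777/52265 ≈ -1.3724e+8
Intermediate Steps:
W(x) = 1/121 (W(x) = 1/(121 + 0) = 1/121)
(-413287 - 722050)/(1/(-575036) + W(-301)) + 166595 = (-413287 - 722050)/(1/(-575036) + 1/121) + 166595 = -1135337/(-1/575036 + 1/121) + 166595 = -1135337/52265/6325396 + 166595 = -1135337*6325396/52265 + 166595 = -7181456118452/52265 + 166595 = -7172749030777/52265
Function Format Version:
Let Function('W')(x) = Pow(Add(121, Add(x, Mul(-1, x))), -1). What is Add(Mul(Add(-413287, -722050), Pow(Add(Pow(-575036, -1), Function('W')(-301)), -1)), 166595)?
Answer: Rational(-7172749030777, 52265) ≈ -1.3724e+8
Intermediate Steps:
Function('W')(x) = Rational(1, 121) (Function('W')(x) = Pow(Add(121, 0), -1) = Pow(121, -1) = Rational(1, 121))
Add(Mul(Add(-413287, -722050), Pow(Add(Pow(-575036, -1), Function('W')(-301)), -1)), 166595) = Add(Mul(Add(-413287, -722050), Pow(Add(Pow(-575036, -1), Rational(1, 121)), -1)), 166595) = Add(Mul(-1135337, Pow(Add(Rational(-1, 575036), Rational(1, 121)), -1)), 166595) = Add(Mul(-1135337, Pow(Rational(52265, 6325396), -1)), 166595) = Add(Mul(-1135337, Rational(6325396, 52265)), 166595) = Add(Rational(-7181456118452, 52265), 166595) = Rational(-7172749030777, 52265)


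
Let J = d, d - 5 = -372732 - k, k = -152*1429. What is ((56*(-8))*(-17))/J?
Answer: -1088/22217 ≈ -0.048972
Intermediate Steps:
k = -217208
d = -155519 (d = 5 + (-372732 - 1*(-217208)) = 5 + (-372732 + 217208) = 5 - 155524 = -155519)
J = -155519
((56*(-8))*(-17))/J = ((56*(-8))*(-17))/(-155519) = -448*(-17)*(-1/155519) = 7616*(-1/155519) = -1088/22217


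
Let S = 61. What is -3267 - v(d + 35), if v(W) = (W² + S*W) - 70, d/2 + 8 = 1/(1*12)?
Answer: -170407/36 ≈ -4733.5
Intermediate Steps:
d = -95/6 (d = -16 + 2/((1*12)) = -16 + 2/12 = -16 + 2*(1/12) = -16 + ⅙ = -95/6 ≈ -15.833)
v(W) = -70 + W² + 61*W (v(W) = (W² + 61*W) - 70 = -70 + W² + 61*W)
-3267 - v(d + 35) = -3267 - (-70 + (-95/6 + 35)² + 61*(-95/6 + 35)) = -3267 - (-70 + (115/6)² + 61*(115/6)) = -3267 - (-70 + 13225/36 + 7015/6) = -3267 - 1*52795/36 = -3267 - 52795/36 = -170407/36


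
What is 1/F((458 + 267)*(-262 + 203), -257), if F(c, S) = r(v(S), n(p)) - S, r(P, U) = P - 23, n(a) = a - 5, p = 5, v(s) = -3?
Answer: 1/231 ≈ 0.0043290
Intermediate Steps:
n(a) = -5 + a
r(P, U) = -23 + P
F(c, S) = -26 - S (F(c, S) = (-23 - 3) - S = -26 - S)
1/F((458 + 267)*(-262 + 203), -257) = 1/(-26 - 1*(-257)) = 1/(-26 + 257) = 1/231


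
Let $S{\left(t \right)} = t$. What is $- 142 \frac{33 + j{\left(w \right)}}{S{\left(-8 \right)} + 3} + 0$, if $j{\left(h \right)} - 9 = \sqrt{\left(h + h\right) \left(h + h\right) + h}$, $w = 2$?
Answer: $\frac{5964}{5} + \frac{426 \sqrt{2}}{5} \approx 1313.3$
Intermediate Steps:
$j{\left(h \right)} = 9 + \sqrt{h + 4 h^{2}}$ ($j{\left(h \right)} = 9 + \sqrt{\left(h + h\right) \left(h + h\right) + h} = 9 + \sqrt{2 h 2 h + h} = 9 + \sqrt{4 h^{2} + h} = 9 + \sqrt{h + 4 h^{2}}$)
$- 142 \frac{33 + j{\left(w \right)}}{S{\left(-8 \right)} + 3} + 0 = - 142 \frac{33 + \left(9 + \sqrt{2 \left(1 + 4 \cdot 2\right)}\right)}{-8 + 3} + 0 = - 142 \frac{33 + \left(9 + \sqrt{2 \left(1 + 8\right)}\right)}{-5} + 0 = - 142 \left(33 + \left(9 + \sqrt{2 \cdot 9}\right)\right) \left(- \frac{1}{5}\right) + 0 = - 142 \left(33 + \left(9 + \sqrt{18}\right)\right) \left(- \frac{1}{5}\right) + 0 = - 142 \left(33 + \left(9 + 3 \sqrt{2}\right)\right) \left(- \frac{1}{5}\right) + 0 = - 142 \left(42 + 3 \sqrt{2}\right) \left(- \frac{1}{5}\right) + 0 = - 142 \left(- \frac{42}{5} - \frac{3 \sqrt{2}}{5}\right) + 0 = \left(\frac{5964}{5} + \frac{426 \sqrt{2}}{5}\right) + 0 = \frac{5964}{5} + \frac{426 \sqrt{2}}{5}$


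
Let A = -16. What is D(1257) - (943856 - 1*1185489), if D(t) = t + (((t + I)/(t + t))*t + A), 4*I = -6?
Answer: 974007/4 ≈ 2.4350e+5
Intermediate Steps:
I = -3/2 (I = (1/4)*(-6) = -3/2 ≈ -1.5000)
D(t) = -67/4 + 3*t/2 (D(t) = t + (((t - 3/2)/(t + t))*t - 16) = t + (((-3/2 + t)/((2*t)))*t - 16) = t + (((-3/2 + t)*(1/(2*t)))*t - 16) = t + (((-3/2 + t)/(2*t))*t - 16) = t + ((-3/4 + t/2) - 16) = t + (-67/4 + t/2) = -67/4 + 3*t/2)
D(1257) - (943856 - 1*1185489) = (-67/4 + (3/2)*1257) - (943856 - 1*1185489) = (-67/4 + 3771/2) - (943856 - 1185489) = 7475/4 - 1*(-241633) = 7475/4 + 241633 = 974007/4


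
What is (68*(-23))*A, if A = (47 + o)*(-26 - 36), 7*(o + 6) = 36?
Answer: 31320664/7 ≈ 4.4744e+6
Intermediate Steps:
o = -6/7 (o = -6 + (⅐)*36 = -6 + 36/7 = -6/7 ≈ -0.85714)
A = -20026/7 (A = (47 - 6/7)*(-26 - 36) = (323/7)*(-62) = -20026/7 ≈ -2860.9)
(68*(-23))*A = (68*(-23))*(-20026/7) = -1564*(-20026/7) = 31320664/7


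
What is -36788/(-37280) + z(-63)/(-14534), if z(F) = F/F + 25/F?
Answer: 4210402657/4266891720 ≈ 0.98676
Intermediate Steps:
z(F) = 1 + 25/F
-36788/(-37280) + z(-63)/(-14534) = -36788/(-37280) + ((25 - 63)/(-63))/(-14534) = -36788*(-1/37280) - 1/63*(-38)*(-1/14534) = 9197/9320 + (38/63)*(-1/14534) = 9197/9320 - 19/457821 = 4210402657/4266891720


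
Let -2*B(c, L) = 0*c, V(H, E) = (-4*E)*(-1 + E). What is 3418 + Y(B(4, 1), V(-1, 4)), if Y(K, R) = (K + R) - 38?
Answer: 3332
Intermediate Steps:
V(H, E) = -4*E*(-1 + E)
B(c, L) = 0 (B(c, L) = -0*c = -½*0 = 0)
Y(K, R) = -38 + K + R
3418 + Y(B(4, 1), V(-1, 4)) = 3418 + (-38 + 0 + 4*4*(1 - 1*4)) = 3418 + (-38 + 0 + 4*4*(1 - 4)) = 3418 + (-38 + 0 + 4*4*(-3)) = 3418 + (-38 + 0 - 48) = 3418 - 86 = 3332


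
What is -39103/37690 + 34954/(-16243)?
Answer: -1952566289/612198670 ≈ -3.1894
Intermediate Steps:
-39103/37690 + 34954/(-16243) = -39103*1/37690 + 34954*(-1/16243) = -39103/37690 - 34954/16243 = -1952566289/612198670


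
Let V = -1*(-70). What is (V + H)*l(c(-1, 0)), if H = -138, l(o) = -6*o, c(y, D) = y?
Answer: -408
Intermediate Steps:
V = 70
(V + H)*l(c(-1, 0)) = (70 - 138)*(-6*(-1)) = -68*6 = -408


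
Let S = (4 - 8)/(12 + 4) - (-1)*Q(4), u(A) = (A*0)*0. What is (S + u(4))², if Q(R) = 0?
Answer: 1/16 ≈ 0.062500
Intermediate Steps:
u(A) = 0 (u(A) = 0*0 = 0)
S = -¼ (S = (4 - 8)/(12 + 4) - (-1)*0 = -4/16 - 1*0 = -4*1/16 + 0 = -¼ + 0 = -¼ ≈ -0.25000)
(S + u(4))² = (-¼ + 0)² = (-¼)² = 1/16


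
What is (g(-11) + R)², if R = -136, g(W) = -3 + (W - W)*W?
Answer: 19321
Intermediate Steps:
g(W) = -3 (g(W) = -3 + 0*W = -3 + 0 = -3)
(g(-11) + R)² = (-3 - 136)² = (-139)² = 19321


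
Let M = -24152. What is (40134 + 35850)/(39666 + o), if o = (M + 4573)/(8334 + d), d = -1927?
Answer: 486829488/254120483 ≈ 1.9157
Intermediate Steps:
o = -19579/6407 (o = (-24152 + 4573)/(8334 - 1927) = -19579/6407 ≈ -3.0559)
(40134 + 35850)/(39666 + o) = (40134 + 35850)/(39666 - 19579/6407) = 75984/(254120483/6407) = 75984*(6407/254120483) = 486829488/254120483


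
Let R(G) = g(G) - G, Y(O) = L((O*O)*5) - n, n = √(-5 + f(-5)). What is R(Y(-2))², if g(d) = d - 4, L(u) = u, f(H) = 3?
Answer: 16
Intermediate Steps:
n = I*√2 (n = √(-5 + 3) = √(-2) = I*√2 ≈ 1.4142*I)
g(d) = -4 + d
Y(O) = 5*O² - I*√2 (Y(O) = (O*O)*5 - I*√2 = O²*5 - I*√2 = 5*O² - I*√2)
R(G) = -4 (R(G) = (-4 + G) - G = -4)
R(Y(-2))² = (-4)² = 16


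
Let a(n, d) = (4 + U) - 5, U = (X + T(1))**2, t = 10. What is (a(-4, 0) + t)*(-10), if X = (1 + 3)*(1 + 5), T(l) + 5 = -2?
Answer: -2980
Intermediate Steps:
T(l) = -7 (T(l) = -5 - 2 = -7)
X = 24 (X = 4*6 = 24)
U = 289 (U = (24 - 7)**2 = 17**2 = 289)
a(n, d) = 288 (a(n, d) = (4 + 289) - 5 = 293 - 5 = 288)
(a(-4, 0) + t)*(-10) = (288 + 10)*(-10) = 298*(-10) = -2980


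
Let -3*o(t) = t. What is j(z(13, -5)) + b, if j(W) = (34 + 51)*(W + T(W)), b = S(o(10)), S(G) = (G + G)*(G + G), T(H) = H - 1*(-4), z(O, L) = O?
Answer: 23350/9 ≈ 2594.4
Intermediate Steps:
o(t) = -t/3
T(H) = 4 + H (T(H) = H + 4 = 4 + H)
S(G) = 4*G² (S(G) = (2*G)*(2*G) = 4*G²)
b = 400/9 (b = 4*(-⅓*10)² = 4*(-10/3)² = 4*(100/9) = 400/9 ≈ 44.444)
j(W) = 340 + 170*W (j(W) = (34 + 51)*(W + (4 + W)) = 85*(4 + 2*W) = 340 + 170*W)
j(z(13, -5)) + b = (340 + 170*13) + 400/9 = (340 + 2210) + 400/9 = 2550 + 400/9 = 23350/9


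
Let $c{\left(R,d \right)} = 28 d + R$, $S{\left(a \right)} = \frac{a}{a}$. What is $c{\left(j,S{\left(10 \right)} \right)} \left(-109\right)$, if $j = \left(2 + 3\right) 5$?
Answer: $-5777$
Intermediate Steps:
$S{\left(a \right)} = 1$
$j = 25$ ($j = 5 \cdot 5 = 25$)
$c{\left(R,d \right)} = R + 28 d$
$c{\left(j,S{\left(10 \right)} \right)} \left(-109\right) = \left(25 + 28 \cdot 1\right) \left(-109\right) = \left(25 + 28\right) \left(-109\right) = 53 \left(-109\right) = -5777$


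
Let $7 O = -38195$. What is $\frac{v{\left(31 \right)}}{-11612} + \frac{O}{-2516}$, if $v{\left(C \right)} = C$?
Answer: $\frac{27685898}{12781909} \approx 2.166$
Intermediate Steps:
$O = - \frac{38195}{7}$ ($O = \frac{1}{7} \left(-38195\right) = - \frac{38195}{7} \approx -5456.4$)
$\frac{v{\left(31 \right)}}{-11612} + \frac{O}{-2516} = \frac{31}{-11612} - \frac{38195}{7 \left(-2516\right)} = 31 \left(- \frac{1}{11612}\right) - - \frac{38195}{17612} = - \frac{31}{11612} + \frac{38195}{17612} = \frac{27685898}{12781909}$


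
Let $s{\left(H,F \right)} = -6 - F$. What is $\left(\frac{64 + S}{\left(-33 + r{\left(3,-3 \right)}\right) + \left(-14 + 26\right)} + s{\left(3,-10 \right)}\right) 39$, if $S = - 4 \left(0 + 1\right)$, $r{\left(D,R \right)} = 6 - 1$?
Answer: $\frac{39}{4} \approx 9.75$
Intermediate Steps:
$r{\left(D,R \right)} = 5$
$S = -4$ ($S = \left(-4\right) 1 = -4$)
$\left(\frac{64 + S}{\left(-33 + r{\left(3,-3 \right)}\right) + \left(-14 + 26\right)} + s{\left(3,-10 \right)}\right) 39 = \left(\frac{64 - 4}{\left(-33 + 5\right) + \left(-14 + 26\right)} - -4\right) 39 = \left(\frac{60}{-28 + 12} + \left(-6 + 10\right)\right) 39 = \left(\frac{60}{-16} + 4\right) 39 = \left(60 \left(- \frac{1}{16}\right) + 4\right) 39 = \left(- \frac{15}{4} + 4\right) 39 = \frac{1}{4} \cdot 39 = \frac{39}{4}$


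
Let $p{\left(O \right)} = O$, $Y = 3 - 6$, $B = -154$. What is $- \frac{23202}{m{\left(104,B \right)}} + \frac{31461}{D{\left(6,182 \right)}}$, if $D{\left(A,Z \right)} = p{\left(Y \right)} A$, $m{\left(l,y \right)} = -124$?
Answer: $- \frac{145147}{93} \approx -1560.7$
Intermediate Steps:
$Y = -3$ ($Y = 3 - 6 = -3$)
$D{\left(A,Z \right)} = - 3 A$
$- \frac{23202}{m{\left(104,B \right)}} + \frac{31461}{D{\left(6,182 \right)}} = - \frac{23202}{-124} + \frac{31461}{\left(-3\right) 6} = \left(-23202\right) \left(- \frac{1}{124}\right) + \frac{31461}{-18} = \frac{11601}{62} + 31461 \left(- \frac{1}{18}\right) = \frac{11601}{62} - \frac{10487}{6} = - \frac{145147}{93}$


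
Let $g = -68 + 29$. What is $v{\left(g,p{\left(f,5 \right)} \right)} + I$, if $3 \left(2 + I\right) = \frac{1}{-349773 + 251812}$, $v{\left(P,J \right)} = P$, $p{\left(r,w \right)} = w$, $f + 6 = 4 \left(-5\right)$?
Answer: $- \frac{12049204}{293883} \approx -41.0$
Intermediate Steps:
$f = -26$ ($f = -6 + 4 \left(-5\right) = -6 - 20 = -26$)
$g = -39$
$I = - \frac{587767}{293883}$ ($I = -2 + \frac{1}{3 \left(-349773 + 251812\right)} = -2 + \frac{1}{3 \left(-97961\right)} = -2 + \frac{1}{3} \left(- \frac{1}{97961}\right) = -2 - \frac{1}{293883} = - \frac{587767}{293883} \approx -2.0$)
$v{\left(g,p{\left(f,5 \right)} \right)} + I = -39 - \frac{587767}{293883} = - \frac{12049204}{293883}$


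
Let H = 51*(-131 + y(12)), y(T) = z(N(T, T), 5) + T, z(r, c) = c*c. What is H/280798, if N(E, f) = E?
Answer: -2397/140399 ≈ -0.017073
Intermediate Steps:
z(r, c) = c²
y(T) = 25 + T (y(T) = 5² + T = 25 + T)
H = -4794 (H = 51*(-131 + (25 + 12)) = 51*(-131 + 37) = 51*(-94) = -4794)
H/280798 = -4794/280798 = -4794*1/280798 = -2397/140399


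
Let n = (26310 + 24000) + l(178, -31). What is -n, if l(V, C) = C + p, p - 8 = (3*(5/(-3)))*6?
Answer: -50257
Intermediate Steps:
p = -22 (p = 8 + (3*(5/(-3)))*6 = 8 + (3*(5*(-⅓)))*6 = 8 + (3*(-5/3))*6 = 8 - 5*6 = 8 - 30 = -22)
l(V, C) = -22 + C (l(V, C) = C - 22 = -22 + C)
n = 50257 (n = (26310 + 24000) + (-22 - 31) = 50310 - 53 = 50257)
-n = -1*50257 = -50257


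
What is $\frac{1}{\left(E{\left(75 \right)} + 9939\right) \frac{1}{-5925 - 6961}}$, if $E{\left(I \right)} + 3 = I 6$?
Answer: $- \frac{6443}{5193} \approx -1.2407$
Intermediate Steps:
$E{\left(I \right)} = -3 + 6 I$ ($E{\left(I \right)} = -3 + I 6 = -3 + 6 I$)
$\frac{1}{\left(E{\left(75 \right)} + 9939\right) \frac{1}{-5925 - 6961}} = \frac{1}{\left(\left(-3 + 6 \cdot 75\right) + 9939\right) \frac{1}{-5925 - 6961}} = \frac{1}{\left(\left(-3 + 450\right) + 9939\right) \frac{1}{-12886}} = \frac{1}{\left(447 + 9939\right) \left(- \frac{1}{12886}\right)} = \frac{1}{10386 \left(- \frac{1}{12886}\right)} = \frac{1}{- \frac{5193}{6443}} = - \frac{6443}{5193}$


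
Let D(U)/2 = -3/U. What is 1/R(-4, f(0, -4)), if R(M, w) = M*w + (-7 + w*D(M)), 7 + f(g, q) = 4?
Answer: 2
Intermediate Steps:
f(g, q) = -3 (f(g, q) = -7 + 4 = -3)
D(U) = -6/U (D(U) = 2*(-3/U) = -6/U)
R(M, w) = -7 + M*w - 6*w/M (R(M, w) = M*w + (-7 + w*(-6/M)) = M*w + (-7 - 6*w/M) = -7 + M*w - 6*w/M)
1/R(-4, f(0, -4)) = 1/(-7 - 4*(-3) - 6*(-3)/(-4)) = 1/(-7 + 12 - 6*(-3)*(-¼)) = 1/(-7 + 12 - 9/2) = 1/(½) = 2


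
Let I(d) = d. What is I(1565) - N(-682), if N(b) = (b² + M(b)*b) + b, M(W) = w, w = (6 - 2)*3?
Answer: -454693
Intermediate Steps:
w = 12 (w = 4*3 = 12)
M(W) = 12
N(b) = b² + 13*b (N(b) = (b² + 12*b) + b = b² + 13*b)
I(1565) - N(-682) = 1565 - (-682)*(13 - 682) = 1565 - (-682)*(-669) = 1565 - 1*456258 = 1565 - 456258 = -454693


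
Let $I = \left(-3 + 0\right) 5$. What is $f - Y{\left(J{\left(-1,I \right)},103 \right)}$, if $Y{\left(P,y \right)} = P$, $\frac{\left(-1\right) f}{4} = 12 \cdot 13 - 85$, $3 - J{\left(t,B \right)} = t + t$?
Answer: $-289$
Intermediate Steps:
$I = -15$ ($I = \left(-3\right) 5 = -15$)
$J{\left(t,B \right)} = 3 - 2 t$ ($J{\left(t,B \right)} = 3 - \left(t + t\right) = 3 - 2 t$)
$f = -284$ ($f = - 4 \left(12 \cdot 13 - 85\right) = - 4 \left(156 - 85\right) = \left(-4\right) 71 = -284$)
$f - Y{\left(J{\left(-1,I \right)},103 \right)} = -284 - \left(3 - -2\right) = -284 - \left(3 + 2\right) = -284 - 5 = -289$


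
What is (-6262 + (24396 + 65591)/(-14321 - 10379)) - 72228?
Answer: -1938792987/24700 ≈ -78494.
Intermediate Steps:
(-6262 + (24396 + 65591)/(-14321 - 10379)) - 72228 = (-6262 + 89987/(-24700)) - 72228 = (-6262 + 89987*(-1/24700)) - 72228 = (-6262 - 89987/24700) - 72228 = -154761387/24700 - 72228 = -1938792987/24700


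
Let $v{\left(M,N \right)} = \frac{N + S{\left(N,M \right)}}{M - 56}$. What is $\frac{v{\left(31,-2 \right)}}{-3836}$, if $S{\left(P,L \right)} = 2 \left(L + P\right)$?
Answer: $\frac{2}{3425} \approx 0.00058394$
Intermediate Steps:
$S{\left(P,L \right)} = 2 L + 2 P$
$v{\left(M,N \right)} = \frac{2 M + 3 N}{-56 + M}$ ($v{\left(M,N \right)} = \frac{N + \left(2 M + 2 N\right)}{M - 56} = \frac{2 M + 3 N}{-56 + M}$)
$\frac{v{\left(31,-2 \right)}}{-3836} = \frac{\frac{1}{-56 + 31} \left(2 \cdot 31 + 3 \left(-2\right)\right)}{-3836} = \frac{62 - 6}{-25} \left(- \frac{1}{3836}\right) = \left(- \frac{1}{25}\right) 56 \left(- \frac{1}{3836}\right) = \left(- \frac{56}{25}\right) \left(- \frac{1}{3836}\right) = \frac{2}{3425}$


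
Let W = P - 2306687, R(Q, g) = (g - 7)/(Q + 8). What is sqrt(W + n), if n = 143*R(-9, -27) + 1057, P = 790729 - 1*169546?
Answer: I*sqrt(1679585) ≈ 1296.0*I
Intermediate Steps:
P = 621183 (P = 790729 - 169546 = 621183)
R(Q, g) = (-7 + g)/(8 + Q)
n = 5919 (n = 143*((-7 - 27)/(8 - 9)) + 1057 = 143*(-34/(-1)) + 1057 = 143*(-1*(-34)) + 1057 = 143*34 + 1057 = 4862 + 1057 = 5919)
W = -1685504 (W = 621183 - 2306687 = -1685504)
sqrt(W + n) = sqrt(-1685504 + 5919) = sqrt(-1679585) = I*sqrt(1679585)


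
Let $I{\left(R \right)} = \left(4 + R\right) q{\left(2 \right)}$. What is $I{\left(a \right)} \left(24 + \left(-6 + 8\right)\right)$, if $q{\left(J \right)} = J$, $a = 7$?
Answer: $572$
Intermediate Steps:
$I{\left(R \right)} = 8 + 2 R$ ($I{\left(R \right)} = \left(4 + R\right) 2 = 8 + 2 R$)
$I{\left(a \right)} \left(24 + \left(-6 + 8\right)\right) = \left(8 + 2 \cdot 7\right) \left(24 + \left(-6 + 8\right)\right) = \left(8 + 14\right) \left(24 + 2\right) = 22 \cdot 26 = 572$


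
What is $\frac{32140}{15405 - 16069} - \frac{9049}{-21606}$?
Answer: $- \frac{43025519}{896649} \approx -47.985$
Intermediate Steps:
$\frac{32140}{15405 - 16069} - \frac{9049}{-21606} = \frac{32140}{-664} - - \frac{9049}{21606} = 32140 \left(- \frac{1}{664}\right) + \frac{9049}{21606} = - \frac{8035}{166} + \frac{9049}{21606} = - \frac{43025519}{896649}$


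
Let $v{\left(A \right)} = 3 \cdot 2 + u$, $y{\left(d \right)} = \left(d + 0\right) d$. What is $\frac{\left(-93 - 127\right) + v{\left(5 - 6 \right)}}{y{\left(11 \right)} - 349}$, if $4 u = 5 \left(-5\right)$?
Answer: $\frac{881}{912} \approx 0.96601$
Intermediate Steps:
$y{\left(d \right)} = d^{2}$ ($y{\left(d \right)} = d d = d^{2}$)
$u = - \frac{25}{4}$ ($u = \frac{5 \left(-5\right)}{4} = \frac{1}{4} \left(-25\right) = - \frac{25}{4} \approx -6.25$)
$v{\left(A \right)} = - \frac{1}{4}$ ($v{\left(A \right)} = 3 \cdot 2 - \frac{25}{4} = 6 - \frac{25}{4} = - \frac{1}{4}$)
$\frac{\left(-93 - 127\right) + v{\left(5 - 6 \right)}}{y{\left(11 \right)} - 349} = \frac{\left(-93 - 127\right) - \frac{1}{4}}{11^{2} - 349} = \frac{-220 - \frac{1}{4}}{121 - 349} = - \frac{881}{4 \left(-228\right)} = \left(- \frac{881}{4}\right) \left(- \frac{1}{228}\right) = \frac{881}{912}$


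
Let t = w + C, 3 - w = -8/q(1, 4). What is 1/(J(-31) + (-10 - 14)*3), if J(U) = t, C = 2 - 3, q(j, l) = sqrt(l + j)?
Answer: -175/12218 - 2*sqrt(5)/6109 ≈ -0.015055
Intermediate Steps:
q(j, l) = sqrt(j + l)
C = -1
w = 3 + 8*sqrt(5)/5 (w = 3 - (-8)/(sqrt(1 + 4)) = 3 - (-8)/(sqrt(5)) = 3 - (-8)*sqrt(5)/5 = 3 + 8*sqrt(5)/5 ≈ 6.5777)
t = 2 + 8*sqrt(5)/5 (t = (3 + 8*sqrt(5)/5) - 1 = 2 + 8*sqrt(5)/5 ≈ 5.5777)
J(U) = 2 + 8*sqrt(5)/5
1/(J(-31) + (-10 - 14)*3) = 1/((2 + 8*sqrt(5)/5) + (-10 - 14)*3) = 1/((2 + 8*sqrt(5)/5) - 24*3) = 1/((2 + 8*sqrt(5)/5) - 72) = 1/(-70 + 8*sqrt(5)/5)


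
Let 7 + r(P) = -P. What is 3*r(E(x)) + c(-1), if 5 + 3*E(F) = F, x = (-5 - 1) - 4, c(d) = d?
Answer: -7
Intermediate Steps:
x = -10 (x = -6 - 4 = -10)
E(F) = -5/3 + F/3
r(P) = -7 - P
3*r(E(x)) + c(-1) = 3*(-7 - (-5/3 + (⅓)*(-10))) - 1 = 3*(-7 - (-5/3 - 10/3)) - 1 = 3*(-7 - 1*(-5)) - 1 = 3*(-7 + 5) - 1 = 3*(-2) - 1 = -6 - 1 = -7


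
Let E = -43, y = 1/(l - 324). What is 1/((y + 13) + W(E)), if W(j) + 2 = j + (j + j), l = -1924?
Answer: -2248/265265 ≈ -0.0084745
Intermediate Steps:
y = -1/2248 (y = 1/(-1924 - 324) = 1/(-2248) = -1/2248 ≈ -0.00044484)
W(j) = -2 + 3*j (W(j) = -2 + (j + (j + j)) = -2 + (j + 2*j) = -2 + 3*j)
1/((y + 13) + W(E)) = 1/((-1/2248 + 13) + (-2 + 3*(-43))) = 1/(29223/2248 + (-2 - 129)) = 1/(29223/2248 - 131) = 1/(-265265/2248) = -2248/265265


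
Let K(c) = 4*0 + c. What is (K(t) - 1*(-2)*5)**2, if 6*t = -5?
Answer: 3025/36 ≈ 84.028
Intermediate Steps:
t = -5/6 (t = (1/6)*(-5) = -5/6 ≈ -0.83333)
K(c) = c (K(c) = 0 + c = c)
(K(t) - 1*(-2)*5)**2 = (-5/6 - 1*(-2)*5)**2 = (-5/6 + 2*5)**2 = (-5/6 + 10)**2 = (55/6)**2 = 3025/36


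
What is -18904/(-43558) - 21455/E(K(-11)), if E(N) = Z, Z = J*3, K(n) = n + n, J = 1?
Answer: -467240089/65337 ≈ -7151.2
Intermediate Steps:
K(n) = 2*n
Z = 3 (Z = 1*3 = 3)
E(N) = 3
-18904/(-43558) - 21455/E(K(-11)) = -18904/(-43558) - 21455/3 = -18904*(-1/43558) - 21455*⅓ = 9452/21779 - 21455/3 = -467240089/65337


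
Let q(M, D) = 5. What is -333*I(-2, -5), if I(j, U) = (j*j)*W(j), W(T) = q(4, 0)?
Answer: -6660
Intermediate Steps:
W(T) = 5
I(j, U) = 5*j² (I(j, U) = (j*j)*5 = j²*5 = 5*j²)
-333*I(-2, -5) = -1665*(-2)² = -1665*4 = -333*20 = -6660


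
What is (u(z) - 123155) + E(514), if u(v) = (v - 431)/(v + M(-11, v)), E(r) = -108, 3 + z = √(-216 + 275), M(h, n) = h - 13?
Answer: -82574551/670 + 407*√59/670 ≈ -1.2324e+5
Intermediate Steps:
M(h, n) = -13 + h
z = -3 + √59 (z = -3 + √(-216 + 275) = -3 + √59 ≈ 4.6811)
u(v) = (-431 + v)/(-24 + v) (u(v) = (v - 431)/(v + (-13 - 11)) = (-431 + v)/(v - 24) = (-431 + v)/(-24 + v))
(u(z) - 123155) + E(514) = ((-431 + (-3 + √59))/(-24 + (-3 + √59)) - 123155) - 108 = ((-434 + √59)/(-27 + √59) - 123155) - 108 = (-123155 + (-434 + √59)/(-27 + √59)) - 108 = -123263 + (-434 + √59)/(-27 + √59)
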